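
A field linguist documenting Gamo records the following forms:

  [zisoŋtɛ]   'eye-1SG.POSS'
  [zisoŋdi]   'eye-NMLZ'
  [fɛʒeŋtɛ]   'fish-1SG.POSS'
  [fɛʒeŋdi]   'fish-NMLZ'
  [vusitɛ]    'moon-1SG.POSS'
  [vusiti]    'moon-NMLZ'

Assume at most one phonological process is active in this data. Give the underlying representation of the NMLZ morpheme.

The NMLZ suffix surfaces as [-di] and [-ti], depending on the final segment of the stem.
The 1SG.POSS suffix, which begins with [t], is invariant after every stem; so [t] is not altered by any rule here.
The NMLZ suffix is therefore /-di/ underlyingly, with post-vocalic devoicing: voiced stops become voiceless after a vowel.

/-di/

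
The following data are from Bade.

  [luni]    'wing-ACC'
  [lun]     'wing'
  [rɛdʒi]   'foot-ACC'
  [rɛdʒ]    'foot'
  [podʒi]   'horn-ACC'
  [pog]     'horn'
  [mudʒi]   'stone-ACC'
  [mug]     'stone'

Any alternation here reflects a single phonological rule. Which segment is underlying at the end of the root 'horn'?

/g/

In [podʒi] and [pog] the final segment of 'horn' alternates: [dʒ] ~ [g].
But 'foot' keeps [dʒ] in both environments ([rɛdʒi], [rɛdʒ]), so there is no rule changing /dʒ/ to [g] in isolation.
Therefore /g/ is basic and [dʒ] is derived by palatalization before a front vowel (/g/ becomes palato-alveolar [dʒ] before a front vowel).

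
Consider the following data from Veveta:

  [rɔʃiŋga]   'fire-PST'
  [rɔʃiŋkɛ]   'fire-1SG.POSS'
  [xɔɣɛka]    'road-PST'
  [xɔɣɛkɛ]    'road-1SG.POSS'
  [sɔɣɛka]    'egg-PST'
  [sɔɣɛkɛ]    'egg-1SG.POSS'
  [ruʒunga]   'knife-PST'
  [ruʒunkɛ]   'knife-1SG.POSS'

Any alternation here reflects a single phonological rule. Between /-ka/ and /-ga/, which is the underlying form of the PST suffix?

The PST suffix surfaces as [-ga] and [-ka], depending on the final segment of the stem.
The 1SG.POSS suffix, which begins with [k], is invariant after every stem; so [k] is not altered by any rule here.
So the underlying form is /-ga/, and voiced stops become voiceless after a vowel.

/-ga/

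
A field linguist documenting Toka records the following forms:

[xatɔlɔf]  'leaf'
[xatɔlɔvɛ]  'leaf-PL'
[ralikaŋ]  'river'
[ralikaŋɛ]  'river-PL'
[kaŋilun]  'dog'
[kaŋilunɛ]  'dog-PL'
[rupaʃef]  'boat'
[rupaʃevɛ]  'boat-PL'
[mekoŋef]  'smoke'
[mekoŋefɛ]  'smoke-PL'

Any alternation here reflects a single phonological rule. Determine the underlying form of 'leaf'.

/xatɔlɔv/

In [xatɔlɔf] and [xatɔlɔvɛ] the final segment of 'leaf' alternates: [f] ~ [v].
But 'smoke' keeps [f] in both environments ([mekoŋef], [mekoŋefɛ]), so there is no rule changing /f/ to [v] before the PL suffix.
The underlying segment must be /v/; voiced obstruents become voiceless word-finally, yielding [f] there.
Hence 'leaf' is /xatɔlɔv/ underlyingly.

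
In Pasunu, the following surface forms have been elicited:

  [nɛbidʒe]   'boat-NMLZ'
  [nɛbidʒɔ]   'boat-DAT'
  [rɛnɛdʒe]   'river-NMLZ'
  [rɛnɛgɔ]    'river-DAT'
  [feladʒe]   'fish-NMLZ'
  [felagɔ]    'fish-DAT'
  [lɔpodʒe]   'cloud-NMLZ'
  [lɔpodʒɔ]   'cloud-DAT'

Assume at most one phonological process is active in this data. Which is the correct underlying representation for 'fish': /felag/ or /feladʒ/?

The stem for 'fish' ends in [dʒ] in [feladʒe] but [g] in [felagɔ].
But 'cloud' keeps [dʒ] in both environments ([lɔpodʒe], [lɔpodʒɔ]), so there is no rule changing /dʒ/ to [g] before the DAT suffix.
Therefore /g/ is basic and [dʒ] is derived by palatalization before a front vowel (/g/ becomes palato-alveolar [dʒ] before a front vowel).

/felag/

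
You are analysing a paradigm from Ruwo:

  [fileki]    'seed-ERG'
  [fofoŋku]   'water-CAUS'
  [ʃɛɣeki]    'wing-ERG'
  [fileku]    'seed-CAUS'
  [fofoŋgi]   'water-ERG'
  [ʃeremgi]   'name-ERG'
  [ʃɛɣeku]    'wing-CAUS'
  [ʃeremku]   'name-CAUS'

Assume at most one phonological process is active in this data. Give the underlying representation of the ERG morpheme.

The ERG suffix surfaces as [-gi] and [-ki], depending on the final segment of the stem.
The CAUS suffix, which begins with [k], is invariant after every stem; so [k] is not altered by any rule here.
So the underlying form is /-gi/, and voiced stops become voiceless after a vowel.

/-gi/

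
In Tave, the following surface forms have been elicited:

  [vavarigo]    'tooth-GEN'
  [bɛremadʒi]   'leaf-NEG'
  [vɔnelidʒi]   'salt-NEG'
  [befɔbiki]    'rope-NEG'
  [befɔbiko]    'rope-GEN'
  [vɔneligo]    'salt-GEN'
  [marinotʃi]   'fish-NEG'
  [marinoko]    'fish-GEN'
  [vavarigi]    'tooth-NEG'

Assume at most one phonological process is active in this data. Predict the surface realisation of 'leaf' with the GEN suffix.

[bɛremago]

The stem for 'salt' ends in [dʒ] in [vɔnelidʒi] but [g] in [vɔneligo].
Compare 'tooth', with invariant [g] in [vavarigi] and [vavarigo]: an analysis with underlying /g/ and a rule producing [dʒ] before the NEG suffix would wrongly predict alternation here too.
So /dʒ/ is underlying, and a rule of depalatalization — palato-alveolar /tʃ/ and /dʒ/ become [k] and [g] when no front vowel follows — gives [g].
From [bɛremadʒi] the stem 'leaf' is /bɛremadʒ/; when no front vowel follows this yields [bɛremago].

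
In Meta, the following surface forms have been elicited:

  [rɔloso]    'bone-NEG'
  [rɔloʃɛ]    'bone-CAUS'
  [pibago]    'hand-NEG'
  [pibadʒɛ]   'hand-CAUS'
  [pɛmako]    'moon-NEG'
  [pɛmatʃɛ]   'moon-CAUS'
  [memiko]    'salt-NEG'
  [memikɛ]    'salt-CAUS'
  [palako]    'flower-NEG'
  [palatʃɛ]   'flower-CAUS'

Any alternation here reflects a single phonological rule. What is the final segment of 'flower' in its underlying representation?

In [palako] and [palatʃɛ] the final segment of 'flower' alternates: [k] ~ [tʃ].
Compare 'salt', with invariant [k] in [memiko] and [memikɛ]: an analysis with underlying /k/ and a rule producing [tʃ] before the CAUS suffix would wrongly predict alternation here too.
So /tʃ/ is underlying, and a rule of depalatalization — palato-alveolar /tʃ/, /dʒ/ and /ʃ/ become [k], [g] and [s] when no front vowel follows — gives [k].

/tʃ/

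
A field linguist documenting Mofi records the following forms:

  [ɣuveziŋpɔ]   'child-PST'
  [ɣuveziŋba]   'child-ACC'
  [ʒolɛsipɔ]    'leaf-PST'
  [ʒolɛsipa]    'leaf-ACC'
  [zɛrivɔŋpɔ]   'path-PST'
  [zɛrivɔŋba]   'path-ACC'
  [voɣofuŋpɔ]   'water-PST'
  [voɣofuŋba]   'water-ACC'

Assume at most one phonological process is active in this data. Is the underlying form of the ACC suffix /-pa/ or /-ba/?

The ACC suffix surfaces as [-ba] and [-pa], depending on the final segment of the stem.
The PST suffix, which begins with [p], is invariant after every stem; so [p] is not altered by any rule here.
So the underlying form is /-ba/, and voiced stops become voiceless after a vowel.

/-ba/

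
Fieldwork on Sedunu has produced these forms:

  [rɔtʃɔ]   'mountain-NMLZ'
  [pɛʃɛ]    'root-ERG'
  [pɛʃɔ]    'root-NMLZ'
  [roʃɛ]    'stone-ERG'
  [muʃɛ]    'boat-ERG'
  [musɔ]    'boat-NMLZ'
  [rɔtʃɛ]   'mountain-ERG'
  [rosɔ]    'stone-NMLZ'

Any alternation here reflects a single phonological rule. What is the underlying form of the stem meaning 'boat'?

'boat' shows [s] ~ [ʃ] at the end of the stem ([musɔ] vs [muʃɛ]).
The stem 'root' ([pɛʃɔ], [pɛʃɛ]) shows [ʃ] unchanged in both environments, so [ʃ] cannot be basic with [s] derived before the NMLZ suffix.
So /s/ is underlying, and a rule of palatalization before a front vowel — /s/ becomes palato-alveolar [ʃ] before a front vowel — gives [ʃ].

/mus/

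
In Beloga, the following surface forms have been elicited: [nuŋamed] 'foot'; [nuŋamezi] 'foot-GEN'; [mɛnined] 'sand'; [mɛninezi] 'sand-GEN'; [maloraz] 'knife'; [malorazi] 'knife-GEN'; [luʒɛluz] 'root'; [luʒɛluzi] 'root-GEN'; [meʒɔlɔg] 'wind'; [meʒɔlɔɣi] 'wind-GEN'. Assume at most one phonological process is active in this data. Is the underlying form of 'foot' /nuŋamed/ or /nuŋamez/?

/nuŋamed/

'foot' shows [d] ~ [z] at the end of the stem ([nuŋamed] vs [nuŋamezi]).
But 'knife' keeps [z] in both environments ([maloraz], [malorazi]), so there is no rule changing /z/ to [d] in isolation.
The underlying segment must be /d/; voiced stops become fricatives between vowels, yielding [z] there.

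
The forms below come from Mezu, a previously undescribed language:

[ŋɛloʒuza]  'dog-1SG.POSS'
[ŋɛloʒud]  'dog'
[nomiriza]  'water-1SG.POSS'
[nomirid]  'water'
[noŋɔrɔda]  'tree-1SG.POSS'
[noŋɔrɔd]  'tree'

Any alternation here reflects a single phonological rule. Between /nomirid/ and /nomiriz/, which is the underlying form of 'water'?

/nomiriz/

In [nomiriza] and [nomirid] the final segment of 'water' alternates: [z] ~ [d].
Compare 'tree', with invariant [d] in [noŋɔrɔda] and [noŋɔrɔd]: an analysis with underlying /d/ and a rule producing [z] before the 1SG.POSS suffix would wrongly predict alternation here too.
So /z/ is underlying, and a rule of word-final hardening — voiced fricatives become stops word-finally — gives [d].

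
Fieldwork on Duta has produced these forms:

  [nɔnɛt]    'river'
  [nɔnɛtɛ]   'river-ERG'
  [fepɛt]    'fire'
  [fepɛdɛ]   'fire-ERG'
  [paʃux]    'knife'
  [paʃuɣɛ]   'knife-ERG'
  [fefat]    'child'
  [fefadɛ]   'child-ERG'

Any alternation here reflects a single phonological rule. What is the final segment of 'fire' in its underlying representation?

In [fepɛt] and [fepɛdɛ] the final segment of 'fire' alternates: [t] ~ [d].
If /t/ were underlying and a rule turned it into [d] before the ERG suffix, 'river' would also alternate; but it has [t] in both [nɔnɛt] and [nɔnɛtɛ].
Therefore /d/ is basic and [t] is derived by word-final obstruent devoicing (voiced obstruents become voiceless word-finally).

/d/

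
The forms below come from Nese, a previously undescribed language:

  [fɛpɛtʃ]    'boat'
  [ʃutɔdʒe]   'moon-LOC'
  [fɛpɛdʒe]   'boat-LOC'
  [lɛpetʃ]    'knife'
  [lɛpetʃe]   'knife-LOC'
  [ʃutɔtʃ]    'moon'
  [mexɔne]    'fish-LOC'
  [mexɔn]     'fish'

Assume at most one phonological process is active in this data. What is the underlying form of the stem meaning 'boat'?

The root 'boat' surfaces as [fɛpɛtʃ] and [fɛpɛdʒe], with a stem-final [tʃ] ~ [dʒ] alternation.
If /tʃ/ were underlying and a rule turned it into [dʒ] before the LOC suffix, 'knife' would also alternate; but it has [tʃ] in both [lɛpetʃ] and [lɛpetʃe].
The alternation reflects word-final obstruent devoicing: voiced obstruents become voiceless word-finally. /dʒ/ is underlying.

/fɛpɛdʒ/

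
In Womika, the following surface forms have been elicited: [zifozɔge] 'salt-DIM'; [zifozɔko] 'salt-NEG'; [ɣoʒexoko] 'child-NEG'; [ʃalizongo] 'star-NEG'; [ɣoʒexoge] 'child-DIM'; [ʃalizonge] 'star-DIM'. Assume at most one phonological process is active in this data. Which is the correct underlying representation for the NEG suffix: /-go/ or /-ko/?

/-ko/

The NEG morpheme has two allomorphs, [-go] and [-ko].
The DIM suffix, which begins with [g], is invariant after every stem; so [g] is not altered by any rule here.
So the underlying form is /-ko/, and voiceless stops become voiced after a nasal.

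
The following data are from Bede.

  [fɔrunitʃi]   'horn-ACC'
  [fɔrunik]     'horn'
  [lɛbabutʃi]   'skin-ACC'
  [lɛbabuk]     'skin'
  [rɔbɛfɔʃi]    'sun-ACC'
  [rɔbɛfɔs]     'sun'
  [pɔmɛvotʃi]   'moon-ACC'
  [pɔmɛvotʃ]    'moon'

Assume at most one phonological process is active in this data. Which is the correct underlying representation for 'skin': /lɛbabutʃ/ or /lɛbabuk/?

/lɛbabuk/

'skin' shows [tʃ] ~ [k] at the end of the stem ([lɛbabutʃi] vs [lɛbabuk]).
The stem 'moon' ([pɔmɛvotʃi], [pɔmɛvotʃ]) shows [tʃ] unchanged in both environments, so [tʃ] cannot be basic with [k] derived in isolation.
The underlying segment must be /k/; /k/ and /s/ become palato-alveolar [tʃ] and [ʃ] before a front vowel, yielding [tʃ] there.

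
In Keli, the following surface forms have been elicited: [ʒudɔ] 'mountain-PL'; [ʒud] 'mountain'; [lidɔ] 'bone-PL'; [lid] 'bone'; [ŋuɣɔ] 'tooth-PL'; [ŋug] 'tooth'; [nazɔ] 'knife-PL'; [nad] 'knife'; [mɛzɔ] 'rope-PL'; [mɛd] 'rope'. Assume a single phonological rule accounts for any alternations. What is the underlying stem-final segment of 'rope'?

/z/

The root 'rope' surfaces as [mɛzɔ] and [mɛd], with a stem-final [z] ~ [d] alternation.
Compare 'mountain', with invariant [d] in [ʒudɔ] and [ʒud]: an analysis with underlying /d/ and a rule producing [z] before the PL suffix would wrongly predict alternation here too.
The underlying segment must be /z/; voiced fricatives become stops word-finally, yielding [d] there.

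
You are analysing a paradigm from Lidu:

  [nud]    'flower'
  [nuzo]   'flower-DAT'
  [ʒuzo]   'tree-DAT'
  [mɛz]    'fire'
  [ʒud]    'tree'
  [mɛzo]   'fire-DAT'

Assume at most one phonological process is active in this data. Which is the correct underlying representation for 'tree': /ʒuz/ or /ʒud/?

/ʒud/

The stem for 'tree' ends in [z] in [ʒuzo] but [d] in [ʒud].
The stem 'fire' ([mɛzo], [mɛz]) shows [z] unchanged in both environments, so [z] cannot be basic with [d] derived in isolation.
The alternation reflects intervocalic spirantization: voiced stops become fricatives between vowels. /d/ is underlying.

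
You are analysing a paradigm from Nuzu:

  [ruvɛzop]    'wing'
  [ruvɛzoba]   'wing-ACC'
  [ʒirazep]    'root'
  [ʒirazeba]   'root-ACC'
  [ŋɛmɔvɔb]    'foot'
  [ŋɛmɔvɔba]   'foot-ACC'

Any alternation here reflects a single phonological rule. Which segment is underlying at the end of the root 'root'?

/p/

The root 'root' surfaces as [ʒirazep] and [ʒirazeba], with a stem-final [p] ~ [b] alternation.
If /b/ were underlying and a rule turned it into [p] in isolation, 'foot' would also alternate; but it has [b] in both [ŋɛmɔvɔb] and [ŋɛmɔvɔba].
The alternation reflects intervocalic voicing: voiceless stops become voiced between vowels. /p/ is underlying.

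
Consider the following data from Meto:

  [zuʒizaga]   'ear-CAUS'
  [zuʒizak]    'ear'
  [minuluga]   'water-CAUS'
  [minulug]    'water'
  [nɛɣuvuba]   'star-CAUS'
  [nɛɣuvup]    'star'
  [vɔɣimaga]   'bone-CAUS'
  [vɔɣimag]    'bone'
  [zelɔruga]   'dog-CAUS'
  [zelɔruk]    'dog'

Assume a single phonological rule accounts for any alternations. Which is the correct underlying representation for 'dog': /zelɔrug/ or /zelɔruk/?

In [zelɔruga] and [zelɔruk] the final segment of 'dog' alternates: [g] ~ [k].
Compare 'bone', with invariant [g] in [vɔɣimaga] and [vɔɣimag]: an analysis with underlying /g/ and a rule producing [k] in isolation would wrongly predict alternation here too.
So /k/ is underlying, and a rule of intervocalic voicing — voiceless stops become voiced between vowels — gives [g].

/zelɔruk/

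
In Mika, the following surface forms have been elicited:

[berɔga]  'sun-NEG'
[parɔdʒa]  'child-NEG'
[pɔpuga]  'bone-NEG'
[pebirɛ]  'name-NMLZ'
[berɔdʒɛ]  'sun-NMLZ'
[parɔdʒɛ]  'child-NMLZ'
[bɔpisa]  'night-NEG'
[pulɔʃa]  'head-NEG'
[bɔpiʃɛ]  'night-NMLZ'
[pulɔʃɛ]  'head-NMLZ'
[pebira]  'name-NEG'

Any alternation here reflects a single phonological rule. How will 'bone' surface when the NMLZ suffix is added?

The root 'sun' surfaces as [berɔga] and [berɔdʒɛ], with a stem-final [g] ~ [dʒ] alternation.
The stem 'child' ([parɔdʒa], [parɔdʒɛ]) shows [dʒ] unchanged in both environments, so [dʒ] cannot be basic with [g] derived before the NEG suffix.
So /g/ is underlying, and a rule of palatalization before a front vowel — /g/ and /s/ become palato-alveolar [dʒ] and [ʃ] before a front vowel — gives [dʒ].
From [pɔpuga] the stem 'bone' is /pɔpug/; before a front vowel this yields [pɔpudʒɛ].

[pɔpudʒɛ]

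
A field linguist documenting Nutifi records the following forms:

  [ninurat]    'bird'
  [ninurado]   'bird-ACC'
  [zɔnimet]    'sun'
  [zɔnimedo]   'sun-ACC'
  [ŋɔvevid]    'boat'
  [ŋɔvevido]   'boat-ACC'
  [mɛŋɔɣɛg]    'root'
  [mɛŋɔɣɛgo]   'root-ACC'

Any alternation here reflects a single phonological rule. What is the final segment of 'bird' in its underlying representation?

In [ninurat] and [ninurado] the final segment of 'bird' alternates: [t] ~ [d].
If /d/ were underlying and a rule turned it into [t] in isolation, 'boat' would also alternate; but it has [d] in both [ŋɔvevid] and [ŋɔvevido].
Therefore /t/ is basic and [d] is derived by intervocalic voicing (voiceless stops become voiced between vowels).

/t/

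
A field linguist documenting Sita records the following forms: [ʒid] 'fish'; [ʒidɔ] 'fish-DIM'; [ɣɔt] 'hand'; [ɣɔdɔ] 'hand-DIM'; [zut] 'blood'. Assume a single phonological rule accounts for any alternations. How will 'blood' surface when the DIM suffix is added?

[zudɔ]

'hand' shows [t] ~ [d] at the end of the stem ([ɣɔt] vs [ɣɔdɔ]).
If /d/ were underlying and a rule turned it into [t] in isolation, 'fish' would also alternate; but it has [d] in both [ʒid] and [ʒidɔ].
So /t/ is underlying, and a rule of intervocalic voicing — voiceless stops become voiced between vowels — gives [d].
From [zut] the stem 'blood' is /zut/; between vowels this yields [zudɔ].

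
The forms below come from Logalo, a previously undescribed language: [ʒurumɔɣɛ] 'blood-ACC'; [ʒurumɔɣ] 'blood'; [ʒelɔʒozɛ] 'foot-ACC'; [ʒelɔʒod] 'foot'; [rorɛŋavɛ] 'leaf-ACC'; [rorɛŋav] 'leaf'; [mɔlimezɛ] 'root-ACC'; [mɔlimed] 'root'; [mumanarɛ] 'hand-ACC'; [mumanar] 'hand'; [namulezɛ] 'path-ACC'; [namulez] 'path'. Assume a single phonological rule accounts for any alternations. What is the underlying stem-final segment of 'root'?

/d/

'root' shows [z] ~ [d] at the end of the stem ([mɔlimezɛ] vs [mɔlimed]).
But 'path' keeps [z] in both environments ([namulezɛ], [namulez]), so there is no rule changing /z/ to [d] in isolation.
So /d/ is underlying, and a rule of intervocalic spirantization — voiced stops become fricatives between vowels — gives [z].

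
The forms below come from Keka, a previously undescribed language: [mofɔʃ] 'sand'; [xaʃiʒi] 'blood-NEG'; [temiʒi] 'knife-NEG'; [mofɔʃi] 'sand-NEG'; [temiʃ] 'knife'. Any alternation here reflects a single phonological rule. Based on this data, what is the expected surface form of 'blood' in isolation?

[xaʃiʃ]

The stem for 'knife' ends in [ʒ] in [temiʒi] but [ʃ] in [temiʃ].
The stem 'sand' ([mofɔʃi], [mofɔʃ]) shows [ʃ] unchanged in both environments, so [ʃ] cannot be basic with [ʒ] derived before the NEG suffix.
Therefore /ʒ/ is basic and [ʃ] is derived by word-final obstruent devoicing (voiced obstruents become voiceless word-finally).
From [xaʃiʒi] the stem 'blood' is /xaʃiʒ/; word-finally this yields [xaʃiʃ].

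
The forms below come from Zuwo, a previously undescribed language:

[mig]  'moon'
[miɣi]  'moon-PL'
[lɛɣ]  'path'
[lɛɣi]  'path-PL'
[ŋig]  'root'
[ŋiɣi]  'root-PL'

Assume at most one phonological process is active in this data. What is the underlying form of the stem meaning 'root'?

/ŋig/

The root 'root' surfaces as [ŋig] and [ŋiɣi], with a stem-final [g] ~ [ɣ] alternation.
The stem 'path' ([lɛɣ], [lɛɣi]) shows [ɣ] unchanged in both environments, so [ɣ] cannot be basic with [g] derived in isolation.
So /g/ is underlying, and a rule of intervocalic spirantization — voiced stops become fricatives between vowels — gives [ɣ].
So 'root' = /ŋig/.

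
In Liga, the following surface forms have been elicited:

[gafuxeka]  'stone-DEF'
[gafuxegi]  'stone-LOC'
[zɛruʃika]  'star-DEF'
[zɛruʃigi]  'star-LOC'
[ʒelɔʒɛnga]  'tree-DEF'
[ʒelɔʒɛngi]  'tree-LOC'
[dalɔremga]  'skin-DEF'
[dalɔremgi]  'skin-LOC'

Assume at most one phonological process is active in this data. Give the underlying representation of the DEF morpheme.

The DEF suffix surfaces as [-ga] and [-ka], depending on the final segment of the stem.
By contrast the LOC suffix keeps its initial [g] throughout — that segment must be underlying.
The DEF suffix is therefore /-ka/ underlyingly, with post-nasal voicing: voiceless stops become voiced after a nasal.

/-ka/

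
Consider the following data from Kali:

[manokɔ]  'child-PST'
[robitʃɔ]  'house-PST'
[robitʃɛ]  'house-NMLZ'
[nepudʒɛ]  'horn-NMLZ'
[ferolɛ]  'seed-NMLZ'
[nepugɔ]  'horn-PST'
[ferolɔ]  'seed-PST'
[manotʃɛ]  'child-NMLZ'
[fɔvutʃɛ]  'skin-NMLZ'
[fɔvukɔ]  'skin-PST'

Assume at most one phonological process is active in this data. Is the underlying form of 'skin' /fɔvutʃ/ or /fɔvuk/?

/fɔvuk/

The stem for 'skin' ends in [tʃ] in [fɔvutʃɛ] but [k] in [fɔvukɔ].
The stem 'house' ([robitʃɛ], [robitʃɔ]) shows [tʃ] unchanged in both environments, so [tʃ] cannot be basic with [k] derived before the PST suffix.
Therefore /k/ is basic and [tʃ] is derived by palatalization before a front vowel (/k/ and /g/ become palato-alveolar [tʃ] and [dʒ] before a front vowel).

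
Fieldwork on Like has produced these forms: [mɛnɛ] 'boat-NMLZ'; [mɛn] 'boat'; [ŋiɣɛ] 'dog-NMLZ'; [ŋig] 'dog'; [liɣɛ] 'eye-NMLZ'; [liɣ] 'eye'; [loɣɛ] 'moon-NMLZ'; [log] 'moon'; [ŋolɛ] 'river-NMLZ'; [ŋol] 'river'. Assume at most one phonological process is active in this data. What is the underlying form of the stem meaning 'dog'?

/ŋig/

In [ŋiɣɛ] and [ŋig] the final segment of 'dog' alternates: [ɣ] ~ [g].
But 'eye' keeps [ɣ] in both environments ([liɣɛ], [liɣ]), so there is no rule changing /ɣ/ to [g] in isolation.
Therefore /g/ is basic and [ɣ] is derived by intervocalic spirantization (voiced stops become fricatives between vowels).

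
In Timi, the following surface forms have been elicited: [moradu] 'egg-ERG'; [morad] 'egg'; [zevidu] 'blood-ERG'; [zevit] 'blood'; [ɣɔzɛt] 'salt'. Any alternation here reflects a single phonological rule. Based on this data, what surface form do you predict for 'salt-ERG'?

The stem for 'blood' ends in [d] in [zevidu] but [t] in [zevit].
Compare 'egg', with invariant [d] in [moradu] and [morad]: an analysis with underlying /d/ and a rule producing [t] in isolation would wrongly predict alternation here too.
The alternation reflects intervocalic voicing: voiceless stops become voiced between vowels. /t/ is underlying.
From [ɣɔzɛt] the stem 'salt' is /ɣɔzɛt/; between vowels this yields [ɣɔzɛdu].

[ɣɔzɛdu]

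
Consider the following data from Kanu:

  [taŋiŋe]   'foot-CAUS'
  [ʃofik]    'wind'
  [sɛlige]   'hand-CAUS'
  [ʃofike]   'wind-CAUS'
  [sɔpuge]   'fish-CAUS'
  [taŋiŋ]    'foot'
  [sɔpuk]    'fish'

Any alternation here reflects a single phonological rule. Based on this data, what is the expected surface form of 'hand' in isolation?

[sɛlik]

'fish' shows [k] ~ [g] at the end of the stem ([sɔpuk] vs [sɔpuge]).
The stem 'wind' ([ʃofik], [ʃofike]) shows [k] unchanged in both environments, so [k] cannot be basic with [g] derived before the CAUS suffix.
Therefore /g/ is basic and [k] is derived by word-final obstruent devoicing (voiced obstruents become voiceless word-finally).
From [sɛlige] the stem 'hand' is /sɛlig/; word-finally this yields [sɛlik].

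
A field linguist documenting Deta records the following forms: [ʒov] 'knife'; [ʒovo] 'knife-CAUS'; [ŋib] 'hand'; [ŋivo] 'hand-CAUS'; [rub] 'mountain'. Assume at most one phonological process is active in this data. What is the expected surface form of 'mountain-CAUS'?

[ruvo]

In [ŋib] and [ŋivo] the final segment of 'hand' alternates: [b] ~ [v].
But 'knife' keeps [v] in both environments ([ʒov], [ʒovo]), so there is no rule changing /v/ to [b] in isolation.
The alternation reflects intervocalic spirantization: voiced stops become fricatives between vowels. /b/ is underlying.
The one attested form of 'mountain', [rub], shows underlying /rub/. Applying the same rule between vowels gives [ruvo].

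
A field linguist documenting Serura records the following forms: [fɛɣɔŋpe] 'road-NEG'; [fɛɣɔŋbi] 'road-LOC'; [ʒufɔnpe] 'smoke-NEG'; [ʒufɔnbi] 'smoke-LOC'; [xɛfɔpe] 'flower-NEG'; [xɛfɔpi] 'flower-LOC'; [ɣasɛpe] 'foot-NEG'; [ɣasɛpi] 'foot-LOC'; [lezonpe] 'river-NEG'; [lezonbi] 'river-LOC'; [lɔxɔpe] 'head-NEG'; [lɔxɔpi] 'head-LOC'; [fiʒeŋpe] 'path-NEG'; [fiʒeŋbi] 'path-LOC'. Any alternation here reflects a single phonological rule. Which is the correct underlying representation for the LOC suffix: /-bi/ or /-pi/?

/-bi/

The LOC suffix surfaces as [-bi] and [-pi], depending on the final segment of the stem.
By contrast the NEG suffix keeps its initial [p] throughout — that segment must be underlying.
The LOC suffix is therefore /-bi/ underlyingly, with post-vocalic devoicing: voiced stops become voiceless after a vowel.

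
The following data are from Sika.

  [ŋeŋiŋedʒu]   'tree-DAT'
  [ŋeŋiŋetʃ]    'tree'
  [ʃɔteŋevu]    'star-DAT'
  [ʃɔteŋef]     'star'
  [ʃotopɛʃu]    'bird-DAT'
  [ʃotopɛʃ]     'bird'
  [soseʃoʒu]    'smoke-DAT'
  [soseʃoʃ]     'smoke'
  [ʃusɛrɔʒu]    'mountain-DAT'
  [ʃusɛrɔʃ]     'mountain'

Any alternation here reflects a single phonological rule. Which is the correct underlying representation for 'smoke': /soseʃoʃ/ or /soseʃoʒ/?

/soseʃoʒ/

In [soseʃoʒu] and [soseʃoʃ] the final segment of 'smoke' alternates: [ʒ] ~ [ʃ].
But 'bird' keeps [ʃ] in both environments ([ʃotopɛʃu], [ʃotopɛʃ]), so there is no rule changing /ʃ/ to [ʒ] before the DAT suffix.
The underlying segment must be /ʒ/; voiced obstruents become voiceless word-finally, yielding [ʃ] there.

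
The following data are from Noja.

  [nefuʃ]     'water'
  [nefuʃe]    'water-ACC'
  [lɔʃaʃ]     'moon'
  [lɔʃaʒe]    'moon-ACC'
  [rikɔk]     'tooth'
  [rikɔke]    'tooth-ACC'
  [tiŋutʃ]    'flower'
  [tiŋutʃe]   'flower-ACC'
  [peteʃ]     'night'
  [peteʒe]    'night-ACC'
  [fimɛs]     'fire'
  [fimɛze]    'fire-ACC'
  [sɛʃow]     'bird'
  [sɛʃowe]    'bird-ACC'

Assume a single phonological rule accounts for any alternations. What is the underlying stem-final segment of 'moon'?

/ʒ/

In [lɔʃaʃ] and [lɔʃaʒe] the final segment of 'moon' alternates: [ʃ] ~ [ʒ].
The stem 'water' ([nefuʃ], [nefuʃe]) shows [ʃ] unchanged in both environments, so [ʃ] cannot be basic with [ʒ] derived before the ACC suffix.
Therefore /ʒ/ is basic and [ʃ] is derived by word-final obstruent devoicing (voiced obstruents become voiceless word-finally).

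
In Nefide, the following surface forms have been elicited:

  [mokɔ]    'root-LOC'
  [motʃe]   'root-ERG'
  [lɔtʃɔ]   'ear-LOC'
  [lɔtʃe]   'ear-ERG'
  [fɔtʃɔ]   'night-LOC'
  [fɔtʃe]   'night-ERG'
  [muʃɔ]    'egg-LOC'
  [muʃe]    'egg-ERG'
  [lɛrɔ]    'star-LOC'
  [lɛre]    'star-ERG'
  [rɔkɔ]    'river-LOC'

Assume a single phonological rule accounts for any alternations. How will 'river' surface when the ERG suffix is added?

[rɔtʃe]

The root 'root' surfaces as [mokɔ] and [motʃe], with a stem-final [k] ~ [tʃ] alternation.
But 'night' keeps [tʃ] in both environments ([fɔtʃɔ], [fɔtʃe]), so there is no rule changing /tʃ/ to [k] before the LOC suffix.
The underlying segment must be /k/; /k/ becomes palato-alveolar [tʃ] before a front vowel, yielding [tʃ] there.
The one attested form of 'river', [rɔkɔ], shows underlying /rɔk/. Applying the same rule before a front vowel gives [rɔtʃe].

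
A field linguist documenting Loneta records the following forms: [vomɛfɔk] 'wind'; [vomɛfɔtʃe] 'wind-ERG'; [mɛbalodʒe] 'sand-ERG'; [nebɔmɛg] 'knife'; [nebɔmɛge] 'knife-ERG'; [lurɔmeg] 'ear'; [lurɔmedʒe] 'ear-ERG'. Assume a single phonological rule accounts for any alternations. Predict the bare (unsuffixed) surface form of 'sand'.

[mɛbalog]

In [lurɔmeg] and [lurɔmedʒe] the final segment of 'ear' alternates: [g] ~ [dʒ].
But 'knife' keeps [g] in both environments ([nebɔmɛg], [nebɔmɛge]), so there is no rule changing /g/ to [dʒ] before the ERG suffix.
The underlying segment must be /dʒ/; palato-alveolar /tʃ/ and /dʒ/ become [k] and [g] when no front vowel follows, yielding [g] there.
From [mɛbalodʒe] the stem 'sand' is /mɛbalodʒ/; when no front vowel follows this yields [mɛbalog].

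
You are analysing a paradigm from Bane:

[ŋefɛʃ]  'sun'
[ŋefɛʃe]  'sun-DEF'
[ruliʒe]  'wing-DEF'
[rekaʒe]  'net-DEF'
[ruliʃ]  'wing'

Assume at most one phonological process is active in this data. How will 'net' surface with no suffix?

[rekaʃ]

The stem for 'wing' ends in [ʃ] in [ruliʃ] but [ʒ] in [ruliʒe].
Compare 'sun', with invariant [ʃ] in [ŋefɛʃ] and [ŋefɛʃe]: an analysis with underlying /ʃ/ and a rule producing [ʒ] before the DEF suffix would wrongly predict alternation here too.
The underlying segment must be /ʒ/; voiced obstruents become voiceless word-finally, yielding [ʃ] there.
From [rekaʒe] the stem 'net' is /rekaʒ/; word-finally this yields [rekaʃ].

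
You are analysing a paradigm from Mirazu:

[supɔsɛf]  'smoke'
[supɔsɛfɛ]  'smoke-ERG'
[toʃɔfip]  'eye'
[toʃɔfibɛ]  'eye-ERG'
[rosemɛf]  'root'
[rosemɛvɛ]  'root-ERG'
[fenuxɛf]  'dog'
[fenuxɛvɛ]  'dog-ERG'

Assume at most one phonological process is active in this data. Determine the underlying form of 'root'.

The root 'root' surfaces as [rosemɛf] and [rosemɛvɛ], with a stem-final [f] ~ [v] alternation.
But 'smoke' keeps [f] in both environments ([supɔsɛf], [supɔsɛfɛ]), so there is no rule changing /f/ to [v] before the ERG suffix.
Therefore /v/ is basic and [f] is derived by word-final obstruent devoicing (voiced obstruents become voiceless word-finally).
The underlying form of 'root' is therefore /rosemɛv/.

/rosemɛv/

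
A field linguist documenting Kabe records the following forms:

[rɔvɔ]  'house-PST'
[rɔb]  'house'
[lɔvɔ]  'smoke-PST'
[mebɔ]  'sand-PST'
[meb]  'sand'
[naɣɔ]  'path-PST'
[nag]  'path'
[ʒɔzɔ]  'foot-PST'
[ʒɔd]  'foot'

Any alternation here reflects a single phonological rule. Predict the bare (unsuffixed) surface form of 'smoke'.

In [rɔvɔ] and [rɔb] the final segment of 'house' alternates: [v] ~ [b].
Compare 'sand', with invariant [b] in [mebɔ] and [meb]: an analysis with underlying /b/ and a rule producing [v] before the PST suffix would wrongly predict alternation here too.
The underlying segment must be /v/; voiced fricatives become stops word-finally, yielding [b] there.
The one attested form of 'smoke', [lɔvɔ], shows underlying /lɔv/. Applying the same rule word-finally gives [lɔb].

[lɔb]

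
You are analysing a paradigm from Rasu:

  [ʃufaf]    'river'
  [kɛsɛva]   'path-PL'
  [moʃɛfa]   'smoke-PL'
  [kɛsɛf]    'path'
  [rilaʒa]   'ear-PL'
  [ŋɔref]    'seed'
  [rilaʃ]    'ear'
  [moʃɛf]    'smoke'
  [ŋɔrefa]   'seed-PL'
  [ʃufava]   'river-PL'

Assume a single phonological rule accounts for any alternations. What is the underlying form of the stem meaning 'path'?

/kɛsɛv/

In [kɛsɛf] and [kɛsɛva] the final segment of 'path' alternates: [f] ~ [v].
The stem 'smoke' ([moʃɛf], [moʃɛfa]) shows [f] unchanged in both environments, so [f] cannot be basic with [v] derived before the PL suffix.
The alternation reflects word-final obstruent devoicing: voiced obstruents become voiceless word-finally. /v/ is underlying.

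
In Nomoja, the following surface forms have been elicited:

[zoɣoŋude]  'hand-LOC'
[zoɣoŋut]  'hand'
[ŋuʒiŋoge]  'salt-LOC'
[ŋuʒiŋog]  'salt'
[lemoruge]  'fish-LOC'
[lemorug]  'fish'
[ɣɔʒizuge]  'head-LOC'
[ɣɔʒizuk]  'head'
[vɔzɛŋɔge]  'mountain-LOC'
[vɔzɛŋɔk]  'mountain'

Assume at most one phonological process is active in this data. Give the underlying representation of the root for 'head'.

In [ɣɔʒizuge] and [ɣɔʒizuk] the final segment of 'head' alternates: [g] ~ [k].
Compare 'salt', with invariant [g] in [ŋuʒiŋoge] and [ŋuʒiŋog]: an analysis with underlying /g/ and a rule producing [k] in isolation would wrongly predict alternation here too.
The alternation reflects intervocalic voicing: voiceless stops become voiced between vowels. /k/ is underlying.
The underlying form of 'head' is therefore /ɣɔʒizuk/.

/ɣɔʒizuk/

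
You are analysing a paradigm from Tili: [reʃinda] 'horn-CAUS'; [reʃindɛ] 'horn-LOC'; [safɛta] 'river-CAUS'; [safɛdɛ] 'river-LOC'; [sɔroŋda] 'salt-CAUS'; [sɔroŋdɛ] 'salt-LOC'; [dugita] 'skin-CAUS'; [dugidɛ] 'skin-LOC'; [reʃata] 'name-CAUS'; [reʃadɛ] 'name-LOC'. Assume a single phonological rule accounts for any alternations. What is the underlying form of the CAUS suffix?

The CAUS suffix surfaces as [-da] and [-ta], depending on the final segment of the stem.
The LOC suffix, which begins with [d], is invariant after every stem; so [d] is not altered by any rule here.
The CAUS suffix is therefore /-ta/ underlyingly, with post-nasal voicing: voiceless stops become voiced after a nasal.

/-ta/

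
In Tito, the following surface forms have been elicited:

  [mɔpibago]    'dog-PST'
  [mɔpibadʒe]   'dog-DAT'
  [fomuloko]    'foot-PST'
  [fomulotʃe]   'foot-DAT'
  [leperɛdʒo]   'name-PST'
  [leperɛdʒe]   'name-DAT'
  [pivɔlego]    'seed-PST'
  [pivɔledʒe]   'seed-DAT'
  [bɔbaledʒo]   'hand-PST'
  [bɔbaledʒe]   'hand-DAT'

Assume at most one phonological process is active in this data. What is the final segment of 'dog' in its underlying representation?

The root 'dog' surfaces as [mɔpibago] and [mɔpibadʒe], with a stem-final [g] ~ [dʒ] alternation.
But 'hand' keeps [dʒ] in both environments ([bɔbaledʒo], [bɔbaledʒe]), so there is no rule changing /dʒ/ to [g] before the PST suffix.
Therefore /g/ is basic and [dʒ] is derived by palatalization before a front vowel (/k/ and /g/ become palato-alveolar [tʃ] and [dʒ] before a front vowel).

/g/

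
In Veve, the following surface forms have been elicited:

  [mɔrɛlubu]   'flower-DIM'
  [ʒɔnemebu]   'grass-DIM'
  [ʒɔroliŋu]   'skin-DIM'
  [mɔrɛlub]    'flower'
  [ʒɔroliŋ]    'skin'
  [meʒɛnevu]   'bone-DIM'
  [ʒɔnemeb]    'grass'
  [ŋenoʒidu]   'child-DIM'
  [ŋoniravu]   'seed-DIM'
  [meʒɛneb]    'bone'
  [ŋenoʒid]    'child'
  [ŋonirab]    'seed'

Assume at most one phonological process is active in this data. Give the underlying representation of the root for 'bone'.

/meʒɛnev/

The stem for 'bone' ends in [v] in [meʒɛnevu] but [b] in [meʒɛneb].
If /b/ were underlying and a rule turned it into [v] before the DIM suffix, 'grass' would also alternate; but it has [b] in both [ʒɔnemebu] and [ʒɔnemeb].
The underlying segment must be /v/; voiced fricatives become stops word-finally, yielding [b] there.
So 'bone' = /meʒɛnev/.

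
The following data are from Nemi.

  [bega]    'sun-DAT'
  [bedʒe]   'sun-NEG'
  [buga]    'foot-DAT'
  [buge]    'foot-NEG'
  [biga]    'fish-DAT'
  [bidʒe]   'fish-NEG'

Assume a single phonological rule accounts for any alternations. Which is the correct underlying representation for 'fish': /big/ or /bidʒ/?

/bidʒ/

The root 'fish' surfaces as [biga] and [bidʒe], with a stem-final [g] ~ [dʒ] alternation.
If /g/ were underlying and a rule turned it into [dʒ] before the NEG suffix, 'foot' would also alternate; but it has [g] in both [buga] and [buge].
The underlying segment must be /dʒ/; palato-alveolar /dʒ/ becomes [g] when no front vowel follows, yielding [g] there.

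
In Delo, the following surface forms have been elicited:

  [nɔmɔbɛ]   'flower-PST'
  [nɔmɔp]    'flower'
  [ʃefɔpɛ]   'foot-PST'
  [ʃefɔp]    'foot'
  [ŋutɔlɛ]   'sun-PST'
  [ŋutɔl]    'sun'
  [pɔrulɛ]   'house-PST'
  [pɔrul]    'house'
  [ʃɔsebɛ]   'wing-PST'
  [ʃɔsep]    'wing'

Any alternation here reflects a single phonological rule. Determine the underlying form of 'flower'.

The root 'flower' surfaces as [nɔmɔbɛ] and [nɔmɔp], with a stem-final [b] ~ [p] alternation.
If /p/ were underlying and a rule turned it into [b] before the PST suffix, 'foot' would also alternate; but it has [p] in both [ʃefɔpɛ] and [ʃefɔp].
The underlying segment must be /b/; voiced obstruents become voiceless word-finally, yielding [p] there.
So 'flower' = /nɔmɔb/.

/nɔmɔb/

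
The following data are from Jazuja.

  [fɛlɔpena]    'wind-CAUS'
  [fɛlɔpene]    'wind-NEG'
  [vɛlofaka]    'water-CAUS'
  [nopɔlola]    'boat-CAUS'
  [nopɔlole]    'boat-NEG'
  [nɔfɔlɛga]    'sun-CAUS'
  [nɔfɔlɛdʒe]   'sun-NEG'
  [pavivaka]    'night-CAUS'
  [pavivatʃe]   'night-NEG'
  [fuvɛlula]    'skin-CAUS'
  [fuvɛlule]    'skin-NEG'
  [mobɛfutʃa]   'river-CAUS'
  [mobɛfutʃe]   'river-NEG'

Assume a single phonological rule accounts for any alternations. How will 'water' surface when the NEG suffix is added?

[vɛlofatʃe]

'night' shows [k] ~ [tʃ] at the end of the stem ([pavivaka] vs [pavivatʃe]).
But 'river' keeps [tʃ] in both environments ([mobɛfutʃa], [mobɛfutʃe]), so there is no rule changing /tʃ/ to [k] before the CAUS suffix.
The alternation reflects palatalization before a front vowel: /k/ and /g/ become palato-alveolar [tʃ] and [dʒ] before a front vowel. /k/ is underlying.
The one attested form of 'water', [vɛlofaka], shows underlying /vɛlofak/. Applying the same rule before a front vowel gives [vɛlofatʃe].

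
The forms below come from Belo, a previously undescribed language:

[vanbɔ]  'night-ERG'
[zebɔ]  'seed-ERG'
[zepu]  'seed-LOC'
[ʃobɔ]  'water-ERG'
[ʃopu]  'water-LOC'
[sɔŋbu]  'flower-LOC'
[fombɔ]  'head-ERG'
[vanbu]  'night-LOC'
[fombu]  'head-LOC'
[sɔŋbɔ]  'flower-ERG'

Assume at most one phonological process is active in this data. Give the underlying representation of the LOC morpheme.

/-pu/

The LOC suffix surfaces as [-bu] and [-pu], depending on the final segment of the stem.
By contrast the ERG suffix keeps its initial [b] throughout — that segment must be underlying.
The LOC suffix is therefore /-pu/ underlyingly, with post-nasal voicing: voiceless stops become voiced after a nasal.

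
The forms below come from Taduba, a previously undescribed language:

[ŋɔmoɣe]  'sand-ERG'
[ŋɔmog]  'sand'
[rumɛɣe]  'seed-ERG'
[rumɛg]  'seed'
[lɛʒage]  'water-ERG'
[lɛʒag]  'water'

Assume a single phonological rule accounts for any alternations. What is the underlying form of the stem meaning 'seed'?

/rumɛɣ/

'seed' shows [ɣ] ~ [g] at the end of the stem ([rumɛɣe] vs [rumɛg]).
Compare 'water', with invariant [g] in [lɛʒage] and [lɛʒag]: an analysis with underlying /g/ and a rule producing [ɣ] before the ERG suffix would wrongly predict alternation here too.
The underlying segment must be /ɣ/; voiced fricatives become stops word-finally, yielding [g] there.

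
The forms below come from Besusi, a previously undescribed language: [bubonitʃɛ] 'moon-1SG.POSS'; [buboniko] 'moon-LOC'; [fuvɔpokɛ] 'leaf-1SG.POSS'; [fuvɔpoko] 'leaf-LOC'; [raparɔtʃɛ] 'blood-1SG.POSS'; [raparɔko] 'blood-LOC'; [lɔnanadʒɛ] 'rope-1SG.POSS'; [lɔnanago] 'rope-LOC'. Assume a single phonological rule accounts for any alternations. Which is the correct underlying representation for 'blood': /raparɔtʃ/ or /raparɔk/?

/raparɔtʃ/

The stem for 'blood' ends in [tʃ] in [raparɔtʃɛ] but [k] in [raparɔko].
If /k/ were underlying and a rule turned it into [tʃ] before the 1SG.POSS suffix, 'leaf' would also alternate; but it has [k] in both [fuvɔpokɛ] and [fuvɔpoko].
Therefore /tʃ/ is basic and [k] is derived by depalatalization (palato-alveolar /tʃ/ and /dʒ/ become [k] and [g] when no front vowel follows).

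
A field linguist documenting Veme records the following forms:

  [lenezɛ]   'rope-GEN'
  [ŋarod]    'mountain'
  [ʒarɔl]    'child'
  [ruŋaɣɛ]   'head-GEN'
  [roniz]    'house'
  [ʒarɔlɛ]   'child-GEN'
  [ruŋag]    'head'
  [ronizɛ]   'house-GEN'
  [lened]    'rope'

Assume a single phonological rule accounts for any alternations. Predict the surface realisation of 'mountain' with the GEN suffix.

In [lenezɛ] and [lened] the final segment of 'rope' alternates: [z] ~ [d].
The stem 'house' ([ronizɛ], [roniz]) shows [z] unchanged in both environments, so [z] cannot be basic with [d] derived in isolation.
Therefore /d/ is basic and [z] is derived by intervocalic spirantization (voiced stops become fricatives between vowels).
From [ŋarod] the stem 'mountain' is /ŋarod/; between vowels this yields [ŋarozɛ].

[ŋarozɛ]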